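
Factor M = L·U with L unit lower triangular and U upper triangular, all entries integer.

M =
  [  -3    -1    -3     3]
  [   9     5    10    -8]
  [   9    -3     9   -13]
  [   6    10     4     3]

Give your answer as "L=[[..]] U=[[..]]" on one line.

L=[[1,0,0,0],[-3,1,0,0],[-3,-3,1,0],[-2,4,-2,1]] U=[[-3,-1,-3,3],[0,2,1,1],[0,0,3,-1],[0,0,0,3]]

  R1 -= -3·R0 → [0,2,1,1]
  R2 -= -3·R0 → [0,-6,0,-4]
  R3 -= -2·R0 → [0,8,-2,9]
  R2 -= -3·R1 → [0,0,3,-1]
  R3 -= 4·R1 → [0,0,-6,5]
  R3 -= -2·R2 → [0,0,0,3]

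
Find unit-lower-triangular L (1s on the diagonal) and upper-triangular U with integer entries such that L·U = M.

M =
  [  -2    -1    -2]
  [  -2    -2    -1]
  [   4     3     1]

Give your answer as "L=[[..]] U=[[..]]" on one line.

L=[[1,0,0],[1,1,0],[-2,-1,1]] U=[[-2,-1,-2],[0,-1,1],[0,0,-2]]

  row1 -= 1·row0 → [0,-1,1]
  row2 -= -2·row0 → [0,1,-3]
  row2 -= -1·row1 → [0,0,-2]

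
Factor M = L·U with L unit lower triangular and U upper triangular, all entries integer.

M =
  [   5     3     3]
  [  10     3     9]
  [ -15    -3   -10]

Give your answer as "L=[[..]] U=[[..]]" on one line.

L=[[1,0,0],[2,1,0],[-3,-2,1]] U=[[5,3,3],[0,-3,3],[0,0,5]]

  r1 -= 2·r0 → [0,-3,3]
  r2 -= -3·r0 → [0,6,-1]
  r2 -= -2·r1 → [0,0,5]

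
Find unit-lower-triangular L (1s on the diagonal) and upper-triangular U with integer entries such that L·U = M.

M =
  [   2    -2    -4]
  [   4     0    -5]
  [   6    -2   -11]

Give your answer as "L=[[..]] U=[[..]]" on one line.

  R1 -= 2·R0 → [0,4,3]
  R2 -= 3·R0 → [0,4,1]
  R2 -= 1·R1 → [0,0,-2]

L=[[1,0,0],[2,1,0],[3,1,1]] U=[[2,-2,-4],[0,4,3],[0,0,-2]]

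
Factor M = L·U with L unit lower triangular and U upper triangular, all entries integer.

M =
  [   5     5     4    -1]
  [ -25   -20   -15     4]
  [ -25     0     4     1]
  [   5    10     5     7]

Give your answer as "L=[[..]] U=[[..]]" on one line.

L=[[1,0,0,0],[-5,1,0,0],[-5,5,1,0],[1,1,4,1]] U=[[5,5,4,-1],[0,5,5,-1],[0,0,-1,1],[0,0,0,5]]

  r1 -= -5·r0 → [0,5,5,-1]
  r2 -= -5·r0 → [0,25,24,-4]
  r3 -= 1·r0 → [0,5,1,8]
  r2 -= 5·r1 → [0,0,-1,1]
  r3 -= 1·r1 → [0,0,-4,9]
  r3 -= 4·r2 → [0,0,0,5]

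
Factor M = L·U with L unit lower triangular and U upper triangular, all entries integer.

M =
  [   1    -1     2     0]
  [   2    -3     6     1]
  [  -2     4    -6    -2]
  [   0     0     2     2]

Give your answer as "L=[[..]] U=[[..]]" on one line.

L=[[1,0,0,0],[2,1,0,0],[-2,-2,1,0],[0,0,1,1]] U=[[1,-1,2,0],[0,-1,2,1],[0,0,2,0],[0,0,0,2]]

  r1 -= 2·r0 → [0,-1,2,1]
  r2 -= -2·r0 → [0,2,-2,-2]
  r3 -= 0·r0 → [0,0,2,2]
  r2 -= -2·r1 → [0,0,2,0]
  r3 -= 0·r1 → [0,0,2,2]
  r3 -= 1·r2 → [0,0,0,2]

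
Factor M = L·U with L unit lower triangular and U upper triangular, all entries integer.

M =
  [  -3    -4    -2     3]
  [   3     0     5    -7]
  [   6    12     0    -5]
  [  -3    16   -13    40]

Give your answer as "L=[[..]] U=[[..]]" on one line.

  row1 -= -1·row0 → [0,-4,3,-4]
  row2 -= -2·row0 → [0,4,-4,1]
  row3 -= 1·row0 → [0,20,-11,37]
  row2 -= -1·row1 → [0,0,-1,-3]
  row3 -= -5·row1 → [0,0,4,17]
  row3 -= -4·row2 → [0,0,0,5]

L=[[1,0,0,0],[-1,1,0,0],[-2,-1,1,0],[1,-5,-4,1]] U=[[-3,-4,-2,3],[0,-4,3,-4],[0,0,-1,-3],[0,0,0,5]]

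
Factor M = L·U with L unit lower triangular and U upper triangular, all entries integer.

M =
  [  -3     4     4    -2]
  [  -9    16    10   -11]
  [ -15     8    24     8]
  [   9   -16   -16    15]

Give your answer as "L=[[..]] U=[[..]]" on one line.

L=[[1,0,0,0],[3,1,0,0],[5,-3,1,0],[-3,-1,3,1]] U=[[-3,4,4,-2],[0,4,-2,-5],[0,0,-2,3],[0,0,0,-5]]

  r1 -= 3·r0 → [0,4,-2,-5]
  r2 -= 5·r0 → [0,-12,4,18]
  r3 -= -3·r0 → [0,-4,-4,9]
  r2 -= -3·r1 → [0,0,-2,3]
  r3 -= -1·r1 → [0,0,-6,4]
  r3 -= 3·r2 → [0,0,0,-5]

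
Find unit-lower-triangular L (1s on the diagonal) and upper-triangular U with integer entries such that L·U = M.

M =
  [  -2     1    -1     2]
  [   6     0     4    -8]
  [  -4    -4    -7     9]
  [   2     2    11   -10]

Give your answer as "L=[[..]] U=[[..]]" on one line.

L=[[1,0,0,0],[-3,1,0,0],[2,-2,1,0],[-1,1,-3,1]] U=[[-2,1,-1,2],[0,3,1,-2],[0,0,-3,1],[0,0,0,-3]]

  r1 -= -3·r0 → [0,3,1,-2]
  r2 -= 2·r0 → [0,-6,-5,5]
  r3 -= -1·r0 → [0,3,10,-8]
  r2 -= -2·r1 → [0,0,-3,1]
  r3 -= 1·r1 → [0,0,9,-6]
  r3 -= -3·r2 → [0,0,0,-3]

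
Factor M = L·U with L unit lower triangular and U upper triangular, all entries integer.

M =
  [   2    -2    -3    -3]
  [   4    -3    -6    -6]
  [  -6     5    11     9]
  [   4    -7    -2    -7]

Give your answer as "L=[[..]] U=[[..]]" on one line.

L=[[1,0,0,0],[2,1,0,0],[-3,-1,1,0],[2,-3,2,1]] U=[[2,-2,-3,-3],[0,1,0,0],[0,0,2,0],[0,0,0,-1]]

  r1 -= 2·r0 → [0,1,0,0]
  r2 -= -3·r0 → [0,-1,2,0]
  r3 -= 2·r0 → [0,-3,4,-1]
  r2 -= -1·r1 → [0,0,2,0]
  r3 -= -3·r1 → [0,0,4,-1]
  r3 -= 2·r2 → [0,0,0,-1]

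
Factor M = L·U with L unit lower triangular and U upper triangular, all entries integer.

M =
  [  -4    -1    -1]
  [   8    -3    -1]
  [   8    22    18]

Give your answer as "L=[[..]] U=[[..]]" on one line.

  row1 -= -2·row0 → [0,-5,-3]
  row2 -= -2·row0 → [0,20,16]
  row2 -= -4·row1 → [0,0,4]

L=[[1,0,0],[-2,1,0],[-2,-4,1]] U=[[-4,-1,-1],[0,-5,-3],[0,0,4]]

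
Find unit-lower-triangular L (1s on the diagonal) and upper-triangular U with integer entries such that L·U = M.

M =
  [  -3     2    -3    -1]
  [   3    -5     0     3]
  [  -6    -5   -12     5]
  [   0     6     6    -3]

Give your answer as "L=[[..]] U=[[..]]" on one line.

  r1 -= -1·r0 → [0,-3,-3,2]
  r2 -= 2·r0 → [0,-9,-6,7]
  r3 -= 0·r0 → [0,6,6,-3]
  r2 -= 3·r1 → [0,0,3,1]
  r3 -= -2·r1 → [0,0,0,1]
  r3 -= 0·r2 → [0,0,0,1]

L=[[1,0,0,0],[-1,1,0,0],[2,3,1,0],[0,-2,0,1]] U=[[-3,2,-3,-1],[0,-3,-3,2],[0,0,3,1],[0,0,0,1]]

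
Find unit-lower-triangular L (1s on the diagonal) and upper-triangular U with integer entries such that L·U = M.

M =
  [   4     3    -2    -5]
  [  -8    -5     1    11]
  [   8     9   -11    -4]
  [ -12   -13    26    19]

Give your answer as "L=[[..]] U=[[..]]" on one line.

  row1 -= -2·row0 → [0,1,-3,1]
  row2 -= 2·row0 → [0,3,-7,6]
  row3 -= -3·row0 → [0,-4,20,4]
  row2 -= 3·row1 → [0,0,2,3]
  row3 -= -4·row1 → [0,0,8,8]
  row3 -= 4·row2 → [0,0,0,-4]

L=[[1,0,0,0],[-2,1,0,0],[2,3,1,0],[-3,-4,4,1]] U=[[4,3,-2,-5],[0,1,-3,1],[0,0,2,3],[0,0,0,-4]]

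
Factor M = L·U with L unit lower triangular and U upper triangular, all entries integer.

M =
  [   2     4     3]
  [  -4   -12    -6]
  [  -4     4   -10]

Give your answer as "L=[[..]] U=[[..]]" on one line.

  row1 -= -2·row0 → [0,-4,0]
  row2 -= -2·row0 → [0,12,-4]
  row2 -= -3·row1 → [0,0,-4]

L=[[1,0,0],[-2,1,0],[-2,-3,1]] U=[[2,4,3],[0,-4,0],[0,0,-4]]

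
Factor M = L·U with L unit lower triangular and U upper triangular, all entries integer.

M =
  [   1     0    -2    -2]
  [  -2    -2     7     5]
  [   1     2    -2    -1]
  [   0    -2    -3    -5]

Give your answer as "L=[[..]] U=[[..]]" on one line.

L=[[1,0,0,0],[-2,1,0,0],[1,-1,1,0],[0,1,-2,1]] U=[[1,0,-2,-2],[0,-2,3,1],[0,0,3,2],[0,0,0,-2]]

  R1 -= -2·R0 → [0,-2,3,1]
  R2 -= 1·R0 → [0,2,0,1]
  R3 -= 0·R0 → [0,-2,-3,-5]
  R2 -= -1·R1 → [0,0,3,2]
  R3 -= 1·R1 → [0,0,-6,-6]
  R3 -= -2·R2 → [0,0,0,-2]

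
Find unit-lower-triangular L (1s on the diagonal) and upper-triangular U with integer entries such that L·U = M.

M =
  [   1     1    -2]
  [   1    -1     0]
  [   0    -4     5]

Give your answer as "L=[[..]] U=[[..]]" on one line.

  r1 -= 1·r0 → [0,-2,2]
  r2 -= 0·r0 → [0,-4,5]
  r2 -= 2·r1 → [0,0,1]

L=[[1,0,0],[1,1,0],[0,2,1]] U=[[1,1,-2],[0,-2,2],[0,0,1]]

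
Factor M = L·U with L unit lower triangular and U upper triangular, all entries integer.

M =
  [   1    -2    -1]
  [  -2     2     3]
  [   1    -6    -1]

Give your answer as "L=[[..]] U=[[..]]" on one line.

L=[[1,0,0],[-2,1,0],[1,2,1]] U=[[1,-2,-1],[0,-2,1],[0,0,-2]]

  row1 -= -2·row0 → [0,-2,1]
  row2 -= 1·row0 → [0,-4,0]
  row2 -= 2·row1 → [0,0,-2]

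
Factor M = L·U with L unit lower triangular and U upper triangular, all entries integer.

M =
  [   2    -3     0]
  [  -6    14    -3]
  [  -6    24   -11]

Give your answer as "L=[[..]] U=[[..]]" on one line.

L=[[1,0,0],[-3,1,0],[-3,3,1]] U=[[2,-3,0],[0,5,-3],[0,0,-2]]

  r1 -= -3·r0 → [0,5,-3]
  r2 -= -3·r0 → [0,15,-11]
  r2 -= 3·r1 → [0,0,-2]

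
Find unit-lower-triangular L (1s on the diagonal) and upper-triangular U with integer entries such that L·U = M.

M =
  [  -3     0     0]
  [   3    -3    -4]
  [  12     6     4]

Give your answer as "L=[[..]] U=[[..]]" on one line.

  r1 -= -1·r0 → [0,-3,-4]
  r2 -= -4·r0 → [0,6,4]
  r2 -= -2·r1 → [0,0,-4]

L=[[1,0,0],[-1,1,0],[-4,-2,1]] U=[[-3,0,0],[0,-3,-4],[0,0,-4]]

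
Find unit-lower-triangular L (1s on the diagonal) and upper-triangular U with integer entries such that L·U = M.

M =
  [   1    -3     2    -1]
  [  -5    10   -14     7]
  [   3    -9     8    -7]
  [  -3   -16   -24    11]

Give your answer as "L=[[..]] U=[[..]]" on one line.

  row1 -= -5·row0 → [0,-5,-4,2]
  row2 -= 3·row0 → [0,0,2,-4]
  row3 -= -3·row0 → [0,-25,-18,8]
  row2 -= 0·row1 → [0,0,2,-4]
  row3 -= 5·row1 → [0,0,2,-2]
  row3 -= 1·row2 → [0,0,0,2]

L=[[1,0,0,0],[-5,1,0,0],[3,0,1,0],[-3,5,1,1]] U=[[1,-3,2,-1],[0,-5,-4,2],[0,0,2,-4],[0,0,0,2]]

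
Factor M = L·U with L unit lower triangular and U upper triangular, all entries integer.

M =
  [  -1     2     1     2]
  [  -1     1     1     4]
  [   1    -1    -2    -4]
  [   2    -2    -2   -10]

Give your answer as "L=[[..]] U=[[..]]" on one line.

  row1 -= 1·row0 → [0,-1,0,2]
  row2 -= -1·row0 → [0,1,-1,-2]
  row3 -= -2·row0 → [0,2,0,-6]
  row2 -= -1·row1 → [0,0,-1,0]
  row3 -= -2·row1 → [0,0,0,-2]
  row3 -= 0·row2 → [0,0,0,-2]

L=[[1,0,0,0],[1,1,0,0],[-1,-1,1,0],[-2,-2,0,1]] U=[[-1,2,1,2],[0,-1,0,2],[0,0,-1,0],[0,0,0,-2]]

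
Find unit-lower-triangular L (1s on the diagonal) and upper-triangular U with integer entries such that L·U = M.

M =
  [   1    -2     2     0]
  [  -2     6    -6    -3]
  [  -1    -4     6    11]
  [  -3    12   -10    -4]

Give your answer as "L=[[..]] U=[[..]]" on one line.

  row1 -= -2·row0 → [0,2,-2,-3]
  row2 -= -1·row0 → [0,-6,8,11]
  row3 -= -3·row0 → [0,6,-4,-4]
  row2 -= -3·row1 → [0,0,2,2]
  row3 -= 3·row1 → [0,0,2,5]
  row3 -= 1·row2 → [0,0,0,3]

L=[[1,0,0,0],[-2,1,0,0],[-1,-3,1,0],[-3,3,1,1]] U=[[1,-2,2,0],[0,2,-2,-3],[0,0,2,2],[0,0,0,3]]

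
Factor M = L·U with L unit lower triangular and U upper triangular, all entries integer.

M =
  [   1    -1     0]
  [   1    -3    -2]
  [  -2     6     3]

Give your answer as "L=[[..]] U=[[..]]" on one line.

L=[[1,0,0],[1,1,0],[-2,-2,1]] U=[[1,-1,0],[0,-2,-2],[0,0,-1]]

  r1 -= 1·r0 → [0,-2,-2]
  r2 -= -2·r0 → [0,4,3]
  r2 -= -2·r1 → [0,0,-1]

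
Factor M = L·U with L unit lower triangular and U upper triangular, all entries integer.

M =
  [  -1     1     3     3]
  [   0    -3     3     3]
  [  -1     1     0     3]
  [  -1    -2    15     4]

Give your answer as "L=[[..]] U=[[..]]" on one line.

L=[[1,0,0,0],[0,1,0,0],[1,0,1,0],[1,1,-3,1]] U=[[-1,1,3,3],[0,-3,3,3],[0,0,-3,0],[0,0,0,-2]]

  r1 -= 0·r0 → [0,-3,3,3]
  r2 -= 1·r0 → [0,0,-3,0]
  r3 -= 1·r0 → [0,-3,12,1]
  r2 -= 0·r1 → [0,0,-3,0]
  r3 -= 1·r1 → [0,0,9,-2]
  r3 -= -3·r2 → [0,0,0,-2]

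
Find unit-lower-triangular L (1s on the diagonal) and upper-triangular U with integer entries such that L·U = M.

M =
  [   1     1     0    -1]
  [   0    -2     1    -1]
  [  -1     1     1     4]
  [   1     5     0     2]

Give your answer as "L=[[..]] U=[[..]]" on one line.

  r1 -= 0·r0 → [0,-2,1,-1]
  r2 -= -1·r0 → [0,2,1,3]
  r3 -= 1·r0 → [0,4,0,3]
  r2 -= -1·r1 → [0,0,2,2]
  r3 -= -2·r1 → [0,0,2,1]
  r3 -= 1·r2 → [0,0,0,-1]

L=[[1,0,0,0],[0,1,0,0],[-1,-1,1,0],[1,-2,1,1]] U=[[1,1,0,-1],[0,-2,1,-1],[0,0,2,2],[0,0,0,-1]]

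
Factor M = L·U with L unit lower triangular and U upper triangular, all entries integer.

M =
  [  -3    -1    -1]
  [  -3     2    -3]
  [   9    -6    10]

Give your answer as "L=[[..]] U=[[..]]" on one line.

  R1 -= 1·R0 → [0,3,-2]
  R2 -= -3·R0 → [0,-9,7]
  R2 -= -3·R1 → [0,0,1]

L=[[1,0,0],[1,1,0],[-3,-3,1]] U=[[-3,-1,-1],[0,3,-2],[0,0,1]]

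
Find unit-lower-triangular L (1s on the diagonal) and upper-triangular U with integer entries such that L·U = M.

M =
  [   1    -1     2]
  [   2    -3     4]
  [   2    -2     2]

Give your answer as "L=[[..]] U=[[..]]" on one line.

  R1 -= 2·R0 → [0,-1,0]
  R2 -= 2·R0 → [0,0,-2]
  R2 -= 0·R1 → [0,0,-2]

L=[[1,0,0],[2,1,0],[2,0,1]] U=[[1,-1,2],[0,-1,0],[0,0,-2]]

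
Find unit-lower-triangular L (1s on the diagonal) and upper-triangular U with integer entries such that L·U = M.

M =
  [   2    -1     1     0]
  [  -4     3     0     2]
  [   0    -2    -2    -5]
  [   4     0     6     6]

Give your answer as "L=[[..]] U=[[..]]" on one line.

  r1 -= -2·r0 → [0,1,2,2]
  r2 -= 0·r0 → [0,-2,-2,-5]
  r3 -= 2·r0 → [0,2,4,6]
  r2 -= -2·r1 → [0,0,2,-1]
  r3 -= 2·r1 → [0,0,0,2]
  r3 -= 0·r2 → [0,0,0,2]

L=[[1,0,0,0],[-2,1,0,0],[0,-2,1,0],[2,2,0,1]] U=[[2,-1,1,0],[0,1,2,2],[0,0,2,-1],[0,0,0,2]]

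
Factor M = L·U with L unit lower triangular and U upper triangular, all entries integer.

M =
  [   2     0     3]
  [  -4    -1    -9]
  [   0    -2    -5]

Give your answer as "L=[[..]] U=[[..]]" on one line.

L=[[1,0,0],[-2,1,0],[0,2,1]] U=[[2,0,3],[0,-1,-3],[0,0,1]]

  row1 -= -2·row0 → [0,-1,-3]
  row2 -= 0·row0 → [0,-2,-5]
  row2 -= 2·row1 → [0,0,1]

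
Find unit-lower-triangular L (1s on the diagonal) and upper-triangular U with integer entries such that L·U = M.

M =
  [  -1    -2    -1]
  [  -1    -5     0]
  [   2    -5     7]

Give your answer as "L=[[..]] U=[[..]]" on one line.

L=[[1,0,0],[1,1,0],[-2,3,1]] U=[[-1,-2,-1],[0,-3,1],[0,0,2]]

  r1 -= 1·r0 → [0,-3,1]
  r2 -= -2·r0 → [0,-9,5]
  r2 -= 3·r1 → [0,0,2]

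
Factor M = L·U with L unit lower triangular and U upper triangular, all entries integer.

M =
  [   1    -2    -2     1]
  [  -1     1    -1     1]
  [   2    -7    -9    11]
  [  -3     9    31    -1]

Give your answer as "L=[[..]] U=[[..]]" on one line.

  row1 -= -1·row0 → [0,-1,-3,2]
  row2 -= 2·row0 → [0,-3,-5,9]
  row3 -= -3·row0 → [0,3,25,2]
  row2 -= 3·row1 → [0,0,4,3]
  row3 -= -3·row1 → [0,0,16,8]
  row3 -= 4·row2 → [0,0,0,-4]

L=[[1,0,0,0],[-1,1,0,0],[2,3,1,0],[-3,-3,4,1]] U=[[1,-2,-2,1],[0,-1,-3,2],[0,0,4,3],[0,0,0,-4]]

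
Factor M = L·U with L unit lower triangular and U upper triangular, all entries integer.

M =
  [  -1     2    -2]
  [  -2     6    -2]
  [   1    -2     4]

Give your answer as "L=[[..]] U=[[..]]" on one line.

L=[[1,0,0],[2,1,0],[-1,0,1]] U=[[-1,2,-2],[0,2,2],[0,0,2]]

  r1 -= 2·r0 → [0,2,2]
  r2 -= -1·r0 → [0,0,2]
  r2 -= 0·r1 → [0,0,2]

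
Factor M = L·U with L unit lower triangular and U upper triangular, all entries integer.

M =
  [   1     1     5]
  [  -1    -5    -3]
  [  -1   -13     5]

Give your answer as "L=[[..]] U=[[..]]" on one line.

  row1 -= -1·row0 → [0,-4,2]
  row2 -= -1·row0 → [0,-12,10]
  row2 -= 3·row1 → [0,0,4]

L=[[1,0,0],[-1,1,0],[-1,3,1]] U=[[1,1,5],[0,-4,2],[0,0,4]]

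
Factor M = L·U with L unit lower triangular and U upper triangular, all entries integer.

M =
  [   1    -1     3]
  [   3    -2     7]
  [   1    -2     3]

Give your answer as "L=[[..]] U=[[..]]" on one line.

  r1 -= 3·r0 → [0,1,-2]
  r2 -= 1·r0 → [0,-1,0]
  r2 -= -1·r1 → [0,0,-2]

L=[[1,0,0],[3,1,0],[1,-1,1]] U=[[1,-1,3],[0,1,-2],[0,0,-2]]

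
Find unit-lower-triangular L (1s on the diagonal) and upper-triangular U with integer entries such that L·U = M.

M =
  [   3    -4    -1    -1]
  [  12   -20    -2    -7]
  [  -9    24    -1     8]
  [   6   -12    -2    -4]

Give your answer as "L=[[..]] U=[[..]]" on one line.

  r1 -= 4·r0 → [0,-4,2,-3]
  r2 -= -3·r0 → [0,12,-4,5]
  r3 -= 2·r0 → [0,-4,0,-2]
  r2 -= -3·r1 → [0,0,2,-4]
  r3 -= 1·r1 → [0,0,-2,1]
  r3 -= -1·r2 → [0,0,0,-3]

L=[[1,0,0,0],[4,1,0,0],[-3,-3,1,0],[2,1,-1,1]] U=[[3,-4,-1,-1],[0,-4,2,-3],[0,0,2,-4],[0,0,0,-3]]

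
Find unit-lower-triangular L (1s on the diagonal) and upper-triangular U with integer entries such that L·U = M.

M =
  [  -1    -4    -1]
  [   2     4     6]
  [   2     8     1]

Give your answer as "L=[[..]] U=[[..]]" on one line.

  row1 -= -2·row0 → [0,-4,4]
  row2 -= -2·row0 → [0,0,-1]
  row2 -= 0·row1 → [0,0,-1]

L=[[1,0,0],[-2,1,0],[-2,0,1]] U=[[-1,-4,-1],[0,-4,4],[0,0,-1]]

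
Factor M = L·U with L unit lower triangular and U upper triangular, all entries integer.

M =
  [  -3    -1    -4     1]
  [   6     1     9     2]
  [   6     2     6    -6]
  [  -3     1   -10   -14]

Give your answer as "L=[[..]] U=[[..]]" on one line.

L=[[1,0,0,0],[-2,1,0,0],[-2,0,1,0],[1,-2,2,1]] U=[[-3,-1,-4,1],[0,-1,1,4],[0,0,-2,-4],[0,0,0,1]]

  row1 -= -2·row0 → [0,-1,1,4]
  row2 -= -2·row0 → [0,0,-2,-4]
  row3 -= 1·row0 → [0,2,-6,-15]
  row2 -= 0·row1 → [0,0,-2,-4]
  row3 -= -2·row1 → [0,0,-4,-7]
  row3 -= 2·row2 → [0,0,0,1]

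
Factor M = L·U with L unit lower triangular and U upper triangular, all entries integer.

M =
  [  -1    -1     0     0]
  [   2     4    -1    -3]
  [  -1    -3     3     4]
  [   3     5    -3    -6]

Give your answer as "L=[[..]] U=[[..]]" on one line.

L=[[1,0,0,0],[-2,1,0,0],[1,-1,1,0],[-3,1,-1,1]] U=[[-1,-1,0,0],[0,2,-1,-3],[0,0,2,1],[0,0,0,-2]]

  r1 -= -2·r0 → [0,2,-1,-3]
  r2 -= 1·r0 → [0,-2,3,4]
  r3 -= -3·r0 → [0,2,-3,-6]
  r2 -= -1·r1 → [0,0,2,1]
  r3 -= 1·r1 → [0,0,-2,-3]
  r3 -= -1·r2 → [0,0,0,-2]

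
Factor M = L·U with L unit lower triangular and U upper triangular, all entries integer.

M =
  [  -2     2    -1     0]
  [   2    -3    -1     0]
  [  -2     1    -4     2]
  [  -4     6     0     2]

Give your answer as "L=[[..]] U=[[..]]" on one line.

L=[[1,0,0,0],[-1,1,0,0],[1,1,1,0],[2,-2,2,1]] U=[[-2,2,-1,0],[0,-1,-2,0],[0,0,-1,2],[0,0,0,-2]]

  row1 -= -1·row0 → [0,-1,-2,0]
  row2 -= 1·row0 → [0,-1,-3,2]
  row3 -= 2·row0 → [0,2,2,2]
  row2 -= 1·row1 → [0,0,-1,2]
  row3 -= -2·row1 → [0,0,-2,2]
  row3 -= 2·row2 → [0,0,0,-2]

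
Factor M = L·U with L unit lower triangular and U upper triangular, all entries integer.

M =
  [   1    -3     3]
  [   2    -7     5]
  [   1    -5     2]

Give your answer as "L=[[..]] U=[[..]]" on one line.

  row1 -= 2·row0 → [0,-1,-1]
  row2 -= 1·row0 → [0,-2,-1]
  row2 -= 2·row1 → [0,0,1]

L=[[1,0,0],[2,1,0],[1,2,1]] U=[[1,-3,3],[0,-1,-1],[0,0,1]]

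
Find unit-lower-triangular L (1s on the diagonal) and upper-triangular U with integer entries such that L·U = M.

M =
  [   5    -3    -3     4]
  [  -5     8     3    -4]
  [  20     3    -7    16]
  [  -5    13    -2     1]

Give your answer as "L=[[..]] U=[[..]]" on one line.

L=[[1,0,0,0],[-1,1,0,0],[4,3,1,0],[-1,2,-1,1]] U=[[5,-3,-3,4],[0,5,0,0],[0,0,5,0],[0,0,0,5]]

  R1 -= -1·R0 → [0,5,0,0]
  R2 -= 4·R0 → [0,15,5,0]
  R3 -= -1·R0 → [0,10,-5,5]
  R2 -= 3·R1 → [0,0,5,0]
  R3 -= 2·R1 → [0,0,-5,5]
  R3 -= -1·R2 → [0,0,0,5]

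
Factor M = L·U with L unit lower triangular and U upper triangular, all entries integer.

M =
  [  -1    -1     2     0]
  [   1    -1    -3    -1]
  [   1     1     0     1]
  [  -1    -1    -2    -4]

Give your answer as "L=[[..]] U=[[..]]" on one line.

  row1 -= -1·row0 → [0,-2,-1,-1]
  row2 -= -1·row0 → [0,0,2,1]
  row3 -= 1·row0 → [0,0,-4,-4]
  row2 -= 0·row1 → [0,0,2,1]
  row3 -= 0·row1 → [0,0,-4,-4]
  row3 -= -2·row2 → [0,0,0,-2]

L=[[1,0,0,0],[-1,1,0,0],[-1,0,1,0],[1,0,-2,1]] U=[[-1,-1,2,0],[0,-2,-1,-1],[0,0,2,1],[0,0,0,-2]]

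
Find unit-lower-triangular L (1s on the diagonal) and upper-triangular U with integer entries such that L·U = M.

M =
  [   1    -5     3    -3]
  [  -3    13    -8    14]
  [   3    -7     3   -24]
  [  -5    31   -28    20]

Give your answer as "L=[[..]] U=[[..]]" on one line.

  r1 -= -3·r0 → [0,-2,1,5]
  r2 -= 3·r0 → [0,8,-6,-15]
  r3 -= -5·r0 → [0,6,-13,5]
  r2 -= -4·r1 → [0,0,-2,5]
  r3 -= -3·r1 → [0,0,-10,20]
  r3 -= 5·r2 → [0,0,0,-5]

L=[[1,0,0,0],[-3,1,0,0],[3,-4,1,0],[-5,-3,5,1]] U=[[1,-5,3,-3],[0,-2,1,5],[0,0,-2,5],[0,0,0,-5]]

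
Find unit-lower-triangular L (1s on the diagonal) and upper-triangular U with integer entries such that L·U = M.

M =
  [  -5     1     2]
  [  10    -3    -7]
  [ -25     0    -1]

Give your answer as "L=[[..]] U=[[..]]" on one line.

  row1 -= -2·row0 → [0,-1,-3]
  row2 -= 5·row0 → [0,-5,-11]
  row2 -= 5·row1 → [0,0,4]

L=[[1,0,0],[-2,1,0],[5,5,1]] U=[[-5,1,2],[0,-1,-3],[0,0,4]]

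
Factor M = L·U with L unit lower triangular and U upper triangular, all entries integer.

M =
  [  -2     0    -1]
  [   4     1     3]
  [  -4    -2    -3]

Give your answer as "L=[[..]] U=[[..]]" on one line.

  row1 -= -2·row0 → [0,1,1]
  row2 -= 2·row0 → [0,-2,-1]
  row2 -= -2·row1 → [0,0,1]

L=[[1,0,0],[-2,1,0],[2,-2,1]] U=[[-2,0,-1],[0,1,1],[0,0,1]]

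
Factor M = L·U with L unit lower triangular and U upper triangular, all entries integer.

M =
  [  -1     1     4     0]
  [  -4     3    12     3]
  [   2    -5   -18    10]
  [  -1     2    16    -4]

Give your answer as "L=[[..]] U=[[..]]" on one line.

  r1 -= 4·r0 → [0,-1,-4,3]
  r2 -= -2·r0 → [0,-3,-10,10]
  r3 -= 1·r0 → [0,1,12,-4]
  r2 -= 3·r1 → [0,0,2,1]
  r3 -= -1·r1 → [0,0,8,-1]
  r3 -= 4·r2 → [0,0,0,-5]

L=[[1,0,0,0],[4,1,0,0],[-2,3,1,0],[1,-1,4,1]] U=[[-1,1,4,0],[0,-1,-4,3],[0,0,2,1],[0,0,0,-5]]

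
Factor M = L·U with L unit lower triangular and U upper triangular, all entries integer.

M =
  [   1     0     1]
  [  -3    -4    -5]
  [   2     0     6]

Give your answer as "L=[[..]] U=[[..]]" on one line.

  r1 -= -3·r0 → [0,-4,-2]
  r2 -= 2·r0 → [0,0,4]
  r2 -= 0·r1 → [0,0,4]

L=[[1,0,0],[-3,1,0],[2,0,1]] U=[[1,0,1],[0,-4,-2],[0,0,4]]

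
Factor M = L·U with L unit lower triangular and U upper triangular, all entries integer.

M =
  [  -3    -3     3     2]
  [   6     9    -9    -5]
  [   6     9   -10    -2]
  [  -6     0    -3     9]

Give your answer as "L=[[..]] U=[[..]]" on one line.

  R1 -= -2·R0 → [0,3,-3,-1]
  R2 -= -2·R0 → [0,3,-4,2]
  R3 -= 2·R0 → [0,6,-9,5]
  R2 -= 1·R1 → [0,0,-1,3]
  R3 -= 2·R1 → [0,0,-3,7]
  R3 -= 3·R2 → [0,0,0,-2]

L=[[1,0,0,0],[-2,1,0,0],[-2,1,1,0],[2,2,3,1]] U=[[-3,-3,3,2],[0,3,-3,-1],[0,0,-1,3],[0,0,0,-2]]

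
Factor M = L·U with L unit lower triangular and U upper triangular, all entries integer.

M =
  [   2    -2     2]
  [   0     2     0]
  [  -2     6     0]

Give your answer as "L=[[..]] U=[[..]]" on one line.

L=[[1,0,0],[0,1,0],[-1,2,1]] U=[[2,-2,2],[0,2,0],[0,0,2]]

  row1 -= 0·row0 → [0,2,0]
  row2 -= -1·row0 → [0,4,2]
  row2 -= 2·row1 → [0,0,2]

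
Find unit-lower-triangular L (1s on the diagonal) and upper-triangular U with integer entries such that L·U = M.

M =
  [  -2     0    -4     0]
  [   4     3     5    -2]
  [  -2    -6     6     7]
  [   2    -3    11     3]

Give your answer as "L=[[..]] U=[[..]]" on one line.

L=[[1,0,0,0],[-2,1,0,0],[1,-2,1,0],[-1,-1,1,1]] U=[[-2,0,-4,0],[0,3,-3,-2],[0,0,4,3],[0,0,0,-2]]

  r1 -= -2·r0 → [0,3,-3,-2]
  r2 -= 1·r0 → [0,-6,10,7]
  r3 -= -1·r0 → [0,-3,7,3]
  r2 -= -2·r1 → [0,0,4,3]
  r3 -= -1·r1 → [0,0,4,1]
  r3 -= 1·r2 → [0,0,0,-2]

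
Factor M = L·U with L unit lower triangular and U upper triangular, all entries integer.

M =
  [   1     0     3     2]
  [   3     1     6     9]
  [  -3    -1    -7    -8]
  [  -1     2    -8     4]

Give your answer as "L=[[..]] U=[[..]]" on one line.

  R1 -= 3·R0 → [0,1,-3,3]
  R2 -= -3·R0 → [0,-1,2,-2]
  R3 -= -1·R0 → [0,2,-5,6]
  R2 -= -1·R1 → [0,0,-1,1]
  R3 -= 2·R1 → [0,0,1,0]
  R3 -= -1·R2 → [0,0,0,1]

L=[[1,0,0,0],[3,1,0,0],[-3,-1,1,0],[-1,2,-1,1]] U=[[1,0,3,2],[0,1,-3,3],[0,0,-1,1],[0,0,0,1]]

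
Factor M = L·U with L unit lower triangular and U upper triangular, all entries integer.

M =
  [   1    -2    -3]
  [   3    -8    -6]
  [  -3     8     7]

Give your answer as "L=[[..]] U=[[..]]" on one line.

  row1 -= 3·row0 → [0,-2,3]
  row2 -= -3·row0 → [0,2,-2]
  row2 -= -1·row1 → [0,0,1]

L=[[1,0,0],[3,1,0],[-3,-1,1]] U=[[1,-2,-3],[0,-2,3],[0,0,1]]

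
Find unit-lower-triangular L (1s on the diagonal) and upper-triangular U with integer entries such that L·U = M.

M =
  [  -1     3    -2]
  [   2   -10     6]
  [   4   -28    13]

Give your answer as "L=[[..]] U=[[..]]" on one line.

  r1 -= -2·r0 → [0,-4,2]
  r2 -= -4·r0 → [0,-16,5]
  r2 -= 4·r1 → [0,0,-3]

L=[[1,0,0],[-2,1,0],[-4,4,1]] U=[[-1,3,-2],[0,-4,2],[0,0,-3]]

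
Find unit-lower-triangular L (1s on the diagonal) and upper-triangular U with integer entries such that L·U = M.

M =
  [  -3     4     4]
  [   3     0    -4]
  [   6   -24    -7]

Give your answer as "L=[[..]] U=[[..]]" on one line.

  R1 -= -1·R0 → [0,4,0]
  R2 -= -2·R0 → [0,-16,1]
  R2 -= -4·R1 → [0,0,1]

L=[[1,0,0],[-1,1,0],[-2,-4,1]] U=[[-3,4,4],[0,4,0],[0,0,1]]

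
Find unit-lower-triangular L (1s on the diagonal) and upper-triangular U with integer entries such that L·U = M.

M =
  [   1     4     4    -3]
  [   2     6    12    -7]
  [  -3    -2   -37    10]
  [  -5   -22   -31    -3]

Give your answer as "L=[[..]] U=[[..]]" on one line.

L=[[1,0,0,0],[2,1,0,0],[-3,-5,1,0],[-5,1,3,1]] U=[[1,4,4,-3],[0,-2,4,-1],[0,0,-5,-4],[0,0,0,-5]]

  row1 -= 2·row0 → [0,-2,4,-1]
  row2 -= -3·row0 → [0,10,-25,1]
  row3 -= -5·row0 → [0,-2,-11,-18]
  row2 -= -5·row1 → [0,0,-5,-4]
  row3 -= 1·row1 → [0,0,-15,-17]
  row3 -= 3·row2 → [0,0,0,-5]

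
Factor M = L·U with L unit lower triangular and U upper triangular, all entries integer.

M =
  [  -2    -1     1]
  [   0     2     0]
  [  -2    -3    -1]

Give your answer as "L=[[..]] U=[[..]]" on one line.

  R1 -= 0·R0 → [0,2,0]
  R2 -= 1·R0 → [0,-2,-2]
  R2 -= -1·R1 → [0,0,-2]

L=[[1,0,0],[0,1,0],[1,-1,1]] U=[[-2,-1,1],[0,2,0],[0,0,-2]]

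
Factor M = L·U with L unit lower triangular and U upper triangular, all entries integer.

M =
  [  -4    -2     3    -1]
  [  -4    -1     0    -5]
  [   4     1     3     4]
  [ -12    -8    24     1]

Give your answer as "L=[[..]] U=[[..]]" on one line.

L=[[1,0,0,0],[1,1,0,0],[-1,-1,1,0],[3,-2,3,1]] U=[[-4,-2,3,-1],[0,1,-3,-4],[0,0,3,-1],[0,0,0,-1]]

  r1 -= 1·r0 → [0,1,-3,-4]
  r2 -= -1·r0 → [0,-1,6,3]
  r3 -= 3·r0 → [0,-2,15,4]
  r2 -= -1·r1 → [0,0,3,-1]
  r3 -= -2·r1 → [0,0,9,-4]
  r3 -= 3·r2 → [0,0,0,-1]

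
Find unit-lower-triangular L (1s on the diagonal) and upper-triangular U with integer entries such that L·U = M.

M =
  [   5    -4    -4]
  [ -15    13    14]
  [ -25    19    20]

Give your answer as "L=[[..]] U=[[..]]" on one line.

L=[[1,0,0],[-3,1,0],[-5,-1,1]] U=[[5,-4,-4],[0,1,2],[0,0,2]]

  row1 -= -3·row0 → [0,1,2]
  row2 -= -5·row0 → [0,-1,0]
  row2 -= -1·row1 → [0,0,2]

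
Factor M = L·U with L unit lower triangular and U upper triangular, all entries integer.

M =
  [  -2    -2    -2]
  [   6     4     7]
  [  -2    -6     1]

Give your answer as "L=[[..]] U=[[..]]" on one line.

L=[[1,0,0],[-3,1,0],[1,2,1]] U=[[-2,-2,-2],[0,-2,1],[0,0,1]]

  R1 -= -3·R0 → [0,-2,1]
  R2 -= 1·R0 → [0,-4,3]
  R2 -= 2·R1 → [0,0,1]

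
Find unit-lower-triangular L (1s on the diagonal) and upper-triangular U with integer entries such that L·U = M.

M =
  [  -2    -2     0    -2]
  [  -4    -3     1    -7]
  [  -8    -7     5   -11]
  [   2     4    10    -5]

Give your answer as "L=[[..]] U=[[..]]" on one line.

L=[[1,0,0,0],[2,1,0,0],[4,1,1,0],[-1,2,2,1]] U=[[-2,-2,0,-2],[0,1,1,-3],[0,0,4,0],[0,0,0,-1]]

  R1 -= 2·R0 → [0,1,1,-3]
  R2 -= 4·R0 → [0,1,5,-3]
  R3 -= -1·R0 → [0,2,10,-7]
  R2 -= 1·R1 → [0,0,4,0]
  R3 -= 2·R1 → [0,0,8,-1]
  R3 -= 2·R2 → [0,0,0,-1]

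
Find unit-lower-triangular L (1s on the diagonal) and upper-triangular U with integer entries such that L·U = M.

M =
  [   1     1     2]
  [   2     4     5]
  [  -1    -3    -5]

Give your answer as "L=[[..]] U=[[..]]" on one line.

L=[[1,0,0],[2,1,0],[-1,-1,1]] U=[[1,1,2],[0,2,1],[0,0,-2]]

  R1 -= 2·R0 → [0,2,1]
  R2 -= -1·R0 → [0,-2,-3]
  R2 -= -1·R1 → [0,0,-2]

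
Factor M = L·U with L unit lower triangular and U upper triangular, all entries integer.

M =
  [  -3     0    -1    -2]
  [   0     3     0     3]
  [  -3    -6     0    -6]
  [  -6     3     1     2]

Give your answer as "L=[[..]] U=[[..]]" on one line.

  R1 -= 0·R0 → [0,3,0,3]
  R2 -= 1·R0 → [0,-6,1,-4]
  R3 -= 2·R0 → [0,3,3,6]
  R2 -= -2·R1 → [0,0,1,2]
  R3 -= 1·R1 → [0,0,3,3]
  R3 -= 3·R2 → [0,0,0,-3]

L=[[1,0,0,0],[0,1,0,0],[1,-2,1,0],[2,1,3,1]] U=[[-3,0,-1,-2],[0,3,0,3],[0,0,1,2],[0,0,0,-3]]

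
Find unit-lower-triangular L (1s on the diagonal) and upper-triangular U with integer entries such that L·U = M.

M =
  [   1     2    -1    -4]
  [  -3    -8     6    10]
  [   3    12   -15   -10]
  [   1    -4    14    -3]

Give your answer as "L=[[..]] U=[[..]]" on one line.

L=[[1,0,0,0],[-3,1,0,0],[3,-3,1,0],[1,3,-2,1]] U=[[1,2,-1,-4],[0,-2,3,-2],[0,0,-3,-4],[0,0,0,-1]]

  R1 -= -3·R0 → [0,-2,3,-2]
  R2 -= 3·R0 → [0,6,-12,2]
  R3 -= 1·R0 → [0,-6,15,1]
  R2 -= -3·R1 → [0,0,-3,-4]
  R3 -= 3·R1 → [0,0,6,7]
  R3 -= -2·R2 → [0,0,0,-1]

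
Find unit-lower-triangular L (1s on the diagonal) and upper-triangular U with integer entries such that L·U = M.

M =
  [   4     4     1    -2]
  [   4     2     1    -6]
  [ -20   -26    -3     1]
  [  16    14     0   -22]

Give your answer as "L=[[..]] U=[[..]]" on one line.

  R1 -= 1·R0 → [0,-2,0,-4]
  R2 -= -5·R0 → [0,-6,2,-9]
  R3 -= 4·R0 → [0,-2,-4,-14]
  R2 -= 3·R1 → [0,0,2,3]
  R3 -= 1·R1 → [0,0,-4,-10]
  R3 -= -2·R2 → [0,0,0,-4]

L=[[1,0,0,0],[1,1,0,0],[-5,3,1,0],[4,1,-2,1]] U=[[4,4,1,-2],[0,-2,0,-4],[0,0,2,3],[0,0,0,-4]]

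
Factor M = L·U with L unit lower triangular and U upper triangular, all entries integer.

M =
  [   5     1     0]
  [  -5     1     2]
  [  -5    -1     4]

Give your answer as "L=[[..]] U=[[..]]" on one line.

  row1 -= -1·row0 → [0,2,2]
  row2 -= -1·row0 → [0,0,4]
  row2 -= 0·row1 → [0,0,4]

L=[[1,0,0],[-1,1,0],[-1,0,1]] U=[[5,1,0],[0,2,2],[0,0,4]]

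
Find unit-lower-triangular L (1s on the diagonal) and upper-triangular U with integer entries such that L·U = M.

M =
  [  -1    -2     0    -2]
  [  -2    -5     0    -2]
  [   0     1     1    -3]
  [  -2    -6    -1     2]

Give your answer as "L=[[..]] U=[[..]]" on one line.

  r1 -= 2·r0 → [0,-1,0,2]
  r2 -= 0·r0 → [0,1,1,-3]
  r3 -= 2·r0 → [0,-2,-1,6]
  r2 -= -1·r1 → [0,0,1,-1]
  r3 -= 2·r1 → [0,0,-1,2]
  r3 -= -1·r2 → [0,0,0,1]

L=[[1,0,0,0],[2,1,0,0],[0,-1,1,0],[2,2,-1,1]] U=[[-1,-2,0,-2],[0,-1,0,2],[0,0,1,-1],[0,0,0,1]]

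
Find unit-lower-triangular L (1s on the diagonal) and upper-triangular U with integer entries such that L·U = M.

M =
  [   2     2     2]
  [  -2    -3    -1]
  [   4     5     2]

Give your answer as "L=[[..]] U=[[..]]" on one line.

L=[[1,0,0],[-1,1,0],[2,-1,1]] U=[[2,2,2],[0,-1,1],[0,0,-1]]

  R1 -= -1·R0 → [0,-1,1]
  R2 -= 2·R0 → [0,1,-2]
  R2 -= -1·R1 → [0,0,-1]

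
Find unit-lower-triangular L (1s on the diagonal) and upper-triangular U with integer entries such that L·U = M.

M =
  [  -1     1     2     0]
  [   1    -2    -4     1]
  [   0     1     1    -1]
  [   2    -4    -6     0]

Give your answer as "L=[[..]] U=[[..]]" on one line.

  row1 -= -1·row0 → [0,-1,-2,1]
  row2 -= 0·row0 → [0,1,1,-1]
  row3 -= -2·row0 → [0,-2,-2,0]
  row2 -= -1·row1 → [0,0,-1,0]
  row3 -= 2·row1 → [0,0,2,-2]
  row3 -= -2·row2 → [0,0,0,-2]

L=[[1,0,0,0],[-1,1,0,0],[0,-1,1,0],[-2,2,-2,1]] U=[[-1,1,2,0],[0,-1,-2,1],[0,0,-1,0],[0,0,0,-2]]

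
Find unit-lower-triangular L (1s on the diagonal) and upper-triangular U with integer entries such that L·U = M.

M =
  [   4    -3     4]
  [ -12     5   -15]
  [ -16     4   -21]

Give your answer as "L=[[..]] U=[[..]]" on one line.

  R1 -= -3·R0 → [0,-4,-3]
  R2 -= -4·R0 → [0,-8,-5]
  R2 -= 2·R1 → [0,0,1]

L=[[1,0,0],[-3,1,0],[-4,2,1]] U=[[4,-3,4],[0,-4,-3],[0,0,1]]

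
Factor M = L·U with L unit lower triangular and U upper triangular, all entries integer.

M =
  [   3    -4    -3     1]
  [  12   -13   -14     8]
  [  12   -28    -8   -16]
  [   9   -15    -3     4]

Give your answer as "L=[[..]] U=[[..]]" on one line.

  row1 -= 4·row0 → [0,3,-2,4]
  row2 -= 4·row0 → [0,-12,4,-20]
  row3 -= 3·row0 → [0,-3,6,1]
  row2 -= -4·row1 → [0,0,-4,-4]
  row3 -= -1·row1 → [0,0,4,5]
  row3 -= -1·row2 → [0,0,0,1]

L=[[1,0,0,0],[4,1,0,0],[4,-4,1,0],[3,-1,-1,1]] U=[[3,-4,-3,1],[0,3,-2,4],[0,0,-4,-4],[0,0,0,1]]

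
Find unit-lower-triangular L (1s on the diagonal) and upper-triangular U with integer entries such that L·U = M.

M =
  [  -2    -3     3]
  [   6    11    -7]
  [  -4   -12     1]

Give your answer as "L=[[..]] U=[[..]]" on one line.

  R1 -= -3·R0 → [0,2,2]
  R2 -= 2·R0 → [0,-6,-5]
  R2 -= -3·R1 → [0,0,1]

L=[[1,0,0],[-3,1,0],[2,-3,1]] U=[[-2,-3,3],[0,2,2],[0,0,1]]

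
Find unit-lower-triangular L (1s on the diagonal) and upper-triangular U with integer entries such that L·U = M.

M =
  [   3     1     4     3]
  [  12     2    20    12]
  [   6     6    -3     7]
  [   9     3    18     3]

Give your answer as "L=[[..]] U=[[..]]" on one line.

L=[[1,0,0,0],[4,1,0,0],[2,-2,1,0],[3,0,-2,1]] U=[[3,1,4,3],[0,-2,4,0],[0,0,-3,1],[0,0,0,-4]]

  r1 -= 4·r0 → [0,-2,4,0]
  r2 -= 2·r0 → [0,4,-11,1]
  r3 -= 3·r0 → [0,0,6,-6]
  r2 -= -2·r1 → [0,0,-3,1]
  r3 -= 0·r1 → [0,0,6,-6]
  r3 -= -2·r2 → [0,0,0,-4]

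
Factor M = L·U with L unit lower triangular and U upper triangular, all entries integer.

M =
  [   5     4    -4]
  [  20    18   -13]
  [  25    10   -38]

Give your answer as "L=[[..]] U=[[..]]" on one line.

L=[[1,0,0],[4,1,0],[5,-5,1]] U=[[5,4,-4],[0,2,3],[0,0,-3]]

  R1 -= 4·R0 → [0,2,3]
  R2 -= 5·R0 → [0,-10,-18]
  R2 -= -5·R1 → [0,0,-3]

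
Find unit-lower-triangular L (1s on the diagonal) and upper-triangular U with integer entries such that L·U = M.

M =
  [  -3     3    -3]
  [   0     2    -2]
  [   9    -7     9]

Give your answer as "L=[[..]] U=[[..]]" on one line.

L=[[1,0,0],[0,1,0],[-3,1,1]] U=[[-3,3,-3],[0,2,-2],[0,0,2]]

  R1 -= 0·R0 → [0,2,-2]
  R2 -= -3·R0 → [0,2,0]
  R2 -= 1·R1 → [0,0,2]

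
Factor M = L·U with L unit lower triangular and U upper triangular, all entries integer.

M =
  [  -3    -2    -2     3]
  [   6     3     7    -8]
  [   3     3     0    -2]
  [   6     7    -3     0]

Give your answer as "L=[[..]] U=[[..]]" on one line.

  r1 -= -2·r0 → [0,-1,3,-2]
  r2 -= -1·r0 → [0,1,-2,1]
  r3 -= -2·r0 → [0,3,-7,6]
  r2 -= -1·r1 → [0,0,1,-1]
  r3 -= -3·r1 → [0,0,2,0]
  r3 -= 2·r2 → [0,0,0,2]

L=[[1,0,0,0],[-2,1,0,0],[-1,-1,1,0],[-2,-3,2,1]] U=[[-3,-2,-2,3],[0,-1,3,-2],[0,0,1,-1],[0,0,0,2]]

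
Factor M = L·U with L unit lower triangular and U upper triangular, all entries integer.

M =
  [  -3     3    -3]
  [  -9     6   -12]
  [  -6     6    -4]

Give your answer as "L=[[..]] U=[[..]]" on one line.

  row1 -= 3·row0 → [0,-3,-3]
  row2 -= 2·row0 → [0,0,2]
  row2 -= 0·row1 → [0,0,2]

L=[[1,0,0],[3,1,0],[2,0,1]] U=[[-3,3,-3],[0,-3,-3],[0,0,2]]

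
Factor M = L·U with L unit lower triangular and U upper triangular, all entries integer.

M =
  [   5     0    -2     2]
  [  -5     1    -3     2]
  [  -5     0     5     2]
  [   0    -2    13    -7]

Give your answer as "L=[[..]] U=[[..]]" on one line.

  row1 -= -1·row0 → [0,1,-5,4]
  row2 -= -1·row0 → [0,0,3,4]
  row3 -= 0·row0 → [0,-2,13,-7]
  row2 -= 0·row1 → [0,0,3,4]
  row3 -= -2·row1 → [0,0,3,1]
  row3 -= 1·row2 → [0,0,0,-3]

L=[[1,0,0,0],[-1,1,0,0],[-1,0,1,0],[0,-2,1,1]] U=[[5,0,-2,2],[0,1,-5,4],[0,0,3,4],[0,0,0,-3]]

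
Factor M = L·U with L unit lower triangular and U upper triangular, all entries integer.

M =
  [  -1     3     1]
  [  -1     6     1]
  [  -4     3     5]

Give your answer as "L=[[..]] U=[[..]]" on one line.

  row1 -= 1·row0 → [0,3,0]
  row2 -= 4·row0 → [0,-9,1]
  row2 -= -3·row1 → [0,0,1]

L=[[1,0,0],[1,1,0],[4,-3,1]] U=[[-1,3,1],[0,3,0],[0,0,1]]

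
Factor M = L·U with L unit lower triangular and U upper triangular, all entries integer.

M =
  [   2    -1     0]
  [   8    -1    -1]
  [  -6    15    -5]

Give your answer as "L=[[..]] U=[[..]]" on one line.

L=[[1,0,0],[4,1,0],[-3,4,1]] U=[[2,-1,0],[0,3,-1],[0,0,-1]]

  R1 -= 4·R0 → [0,3,-1]
  R2 -= -3·R0 → [0,12,-5]
  R2 -= 4·R1 → [0,0,-1]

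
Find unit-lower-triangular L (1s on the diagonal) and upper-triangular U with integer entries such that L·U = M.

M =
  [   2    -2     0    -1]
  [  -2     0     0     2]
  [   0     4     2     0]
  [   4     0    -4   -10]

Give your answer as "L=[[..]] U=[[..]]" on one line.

L=[[1,0,0,0],[-1,1,0,0],[0,-2,1,0],[2,-2,-2,1]] U=[[2,-2,0,-1],[0,-2,0,1],[0,0,2,2],[0,0,0,-2]]

  row1 -= -1·row0 → [0,-2,0,1]
  row2 -= 0·row0 → [0,4,2,0]
  row3 -= 2·row0 → [0,4,-4,-8]
  row2 -= -2·row1 → [0,0,2,2]
  row3 -= -2·row1 → [0,0,-4,-6]
  row3 -= -2·row2 → [0,0,0,-2]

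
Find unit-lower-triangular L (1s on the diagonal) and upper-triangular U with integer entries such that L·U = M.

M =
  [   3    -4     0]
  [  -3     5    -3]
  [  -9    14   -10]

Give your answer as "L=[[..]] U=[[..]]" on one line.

L=[[1,0,0],[-1,1,0],[-3,2,1]] U=[[3,-4,0],[0,1,-3],[0,0,-4]]

  r1 -= -1·r0 → [0,1,-3]
  r2 -= -3·r0 → [0,2,-10]
  r2 -= 2·r1 → [0,0,-4]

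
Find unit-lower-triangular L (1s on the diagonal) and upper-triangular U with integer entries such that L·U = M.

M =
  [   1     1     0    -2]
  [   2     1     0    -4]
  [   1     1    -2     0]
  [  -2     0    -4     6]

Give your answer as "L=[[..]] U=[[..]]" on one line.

  r1 -= 2·r0 → [0,-1,0,0]
  r2 -= 1·r0 → [0,0,-2,2]
  r3 -= -2·r0 → [0,2,-4,2]
  r2 -= 0·r1 → [0,0,-2,2]
  r3 -= -2·r1 → [0,0,-4,2]
  r3 -= 2·r2 → [0,0,0,-2]

L=[[1,0,0,0],[2,1,0,0],[1,0,1,0],[-2,-2,2,1]] U=[[1,1,0,-2],[0,-1,0,0],[0,0,-2,2],[0,0,0,-2]]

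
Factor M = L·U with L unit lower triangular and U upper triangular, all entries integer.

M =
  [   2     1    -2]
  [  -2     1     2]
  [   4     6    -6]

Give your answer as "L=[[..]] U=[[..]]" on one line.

L=[[1,0,0],[-1,1,0],[2,2,1]] U=[[2,1,-2],[0,2,0],[0,0,-2]]

  r1 -= -1·r0 → [0,2,0]
  r2 -= 2·r0 → [0,4,-2]
  r2 -= 2·r1 → [0,0,-2]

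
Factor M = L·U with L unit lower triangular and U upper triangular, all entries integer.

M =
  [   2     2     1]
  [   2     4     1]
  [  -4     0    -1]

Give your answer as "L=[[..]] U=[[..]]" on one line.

  R1 -= 1·R0 → [0,2,0]
  R2 -= -2·R0 → [0,4,1]
  R2 -= 2·R1 → [0,0,1]

L=[[1,0,0],[1,1,0],[-2,2,1]] U=[[2,2,1],[0,2,0],[0,0,1]]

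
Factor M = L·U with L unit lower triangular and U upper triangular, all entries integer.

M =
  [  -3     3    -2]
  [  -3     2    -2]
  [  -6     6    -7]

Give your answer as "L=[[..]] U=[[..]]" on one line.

  row1 -= 1·row0 → [0,-1,0]
  row2 -= 2·row0 → [0,0,-3]
  row2 -= 0·row1 → [0,0,-3]

L=[[1,0,0],[1,1,0],[2,0,1]] U=[[-3,3,-2],[0,-1,0],[0,0,-3]]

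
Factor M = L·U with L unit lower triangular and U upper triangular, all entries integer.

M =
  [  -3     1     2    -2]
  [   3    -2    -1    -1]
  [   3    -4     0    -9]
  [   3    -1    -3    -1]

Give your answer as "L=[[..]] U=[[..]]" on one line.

L=[[1,0,0,0],[-1,1,0,0],[-1,3,1,0],[-1,0,1,1]] U=[[-3,1,2,-2],[0,-1,1,-3],[0,0,-1,-2],[0,0,0,-1]]

  row1 -= -1·row0 → [0,-1,1,-3]
  row2 -= -1·row0 → [0,-3,2,-11]
  row3 -= -1·row0 → [0,0,-1,-3]
  row2 -= 3·row1 → [0,0,-1,-2]
  row3 -= 0·row1 → [0,0,-1,-3]
  row3 -= 1·row2 → [0,0,0,-1]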